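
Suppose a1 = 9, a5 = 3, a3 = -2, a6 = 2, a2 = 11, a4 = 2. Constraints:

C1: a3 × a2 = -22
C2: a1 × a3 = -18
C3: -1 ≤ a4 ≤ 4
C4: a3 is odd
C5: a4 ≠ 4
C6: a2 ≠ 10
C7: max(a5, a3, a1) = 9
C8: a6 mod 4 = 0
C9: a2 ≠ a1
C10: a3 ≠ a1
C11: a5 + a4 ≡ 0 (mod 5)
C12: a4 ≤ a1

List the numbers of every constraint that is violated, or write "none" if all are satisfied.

No — constraints 4 and 8 are not satisfied.

C1: a3 × a2 = -2 × 11 = -22 — satisfied.
C2: a1 × a3 = 9 × (-2) = -18 — satisfied.
C3: a4 = 2 lies in [-1, 4] — satisfied.
C4: a3 = -2 is even — violated.
C5: a4 = 2, and 2 ≠ 4 — satisfied.
C6: a2 = 11, and 11 ≠ 10 — satisfied.
C7: max(3, -2, 9) = 9 — satisfied.
C8: 2 mod 4 = 2, not 0 — violated.
C9: a2 = 11, a1 = 9; distinct — satisfied.
C10: a3 = -2, a1 = 9; distinct — satisfied.
C11: a5 + a4 = 5; 5 mod 5 = 0 — satisfied.
C12: a4 = 2, a1 = 9; 2 ≤ 9 — satisfied.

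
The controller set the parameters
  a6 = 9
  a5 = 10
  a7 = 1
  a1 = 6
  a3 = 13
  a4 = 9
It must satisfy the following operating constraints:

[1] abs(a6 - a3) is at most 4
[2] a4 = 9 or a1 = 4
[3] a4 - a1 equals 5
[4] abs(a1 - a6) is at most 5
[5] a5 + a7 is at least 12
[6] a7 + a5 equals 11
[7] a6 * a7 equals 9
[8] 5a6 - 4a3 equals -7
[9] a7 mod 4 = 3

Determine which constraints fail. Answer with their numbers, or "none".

[1] abs(9 - 13) = 4; 4 ≤ 4  true
[2] a4 = 9 = 9 (first disjunct)  true
[3] a4 - a1 = 9 - 6 = 3, not 5  false
[4] abs(6 - 9) = 3; 3 ≤ 5  true
[5] a5 + a7 = 10 + 1 = 11; 11 < 12, bound 12 not met  false
[6] a7 + a5 = 1 + 10 = 11  true
[7] a6 * a7 = 9 * 1 = 9  true
[8] 5a6 - 4a3 = 5(9) - 4(13) = -7  true
[9] 1 mod 4 = 1, not 3  false

Violated: 3, 5, 9.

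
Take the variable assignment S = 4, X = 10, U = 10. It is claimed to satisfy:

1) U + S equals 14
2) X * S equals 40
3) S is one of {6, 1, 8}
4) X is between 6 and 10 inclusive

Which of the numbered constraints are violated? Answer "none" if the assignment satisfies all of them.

1) U + S = 10 + 4 = 14 — holds.
2) X * S = 10 * 4 = 40 — holds.
3) S = 4 is not in {6, 1, 8} — fails.
4) X = 10 lies in [6, 10] — holds.

No — constraint 3 is not satisfied.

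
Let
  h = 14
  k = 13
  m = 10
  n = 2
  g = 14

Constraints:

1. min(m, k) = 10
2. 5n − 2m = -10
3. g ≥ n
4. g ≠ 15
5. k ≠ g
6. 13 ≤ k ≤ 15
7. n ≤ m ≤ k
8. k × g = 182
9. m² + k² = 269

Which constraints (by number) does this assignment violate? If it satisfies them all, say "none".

1. min(10, 13) = 10 — holds.
2. 5n − 2m = 5(2) − 2(10) = -10 — holds.
3. g = 14, n = 2; 14 ≥ 2 — holds.
4. g = 14, and 14 ≠ 15 — holds.
5. k = 13, g = 14; distinct — holds.
6. k = 13 lies in [13, 15] — holds.
7. values 2 ≤ 10 ≤ 13 — holds.
8. k × g = 13 × 14 = 182 — holds.
9. m² + k² = 10² + 13² = 100 + 169 = 269 — holds.

None — every constraint holds.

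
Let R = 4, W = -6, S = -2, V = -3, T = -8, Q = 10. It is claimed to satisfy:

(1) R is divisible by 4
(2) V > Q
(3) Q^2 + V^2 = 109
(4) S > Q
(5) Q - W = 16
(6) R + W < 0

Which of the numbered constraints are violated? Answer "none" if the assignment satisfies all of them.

(1) 4 / 4 = 1, so 4 divides 4  true
(2) V = -3, Q = 10; -3 ≤ 10 (want >)  false
(3) Q^2 + V^2 = 10^2 + (-3)^2 = 100 + 9 = 109  true
(4) S = -2, Q = 10; -2 ≤ 10 (want >)  false
(5) Q - W = 10 - (-6) = 16  true
(6) R + W = 4 + (-6) = -2; -2 < 0  true

The assignment fails constraints 2 and 4.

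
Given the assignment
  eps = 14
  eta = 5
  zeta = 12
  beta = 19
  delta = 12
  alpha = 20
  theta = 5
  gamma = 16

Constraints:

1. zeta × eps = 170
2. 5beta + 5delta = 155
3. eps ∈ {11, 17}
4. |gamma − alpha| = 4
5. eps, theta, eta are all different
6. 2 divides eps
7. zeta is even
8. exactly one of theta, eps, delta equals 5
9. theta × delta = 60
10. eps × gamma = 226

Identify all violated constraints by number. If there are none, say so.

1. zeta × eps = 12 × 14 = 168, not 170 — violated.
2. 5beta + 5delta = 5(19) + 5(12) = 155 — OK.
3. eps = 14 is not in {11, 17} — violated.
4. |16 − 20| = 4 — OK.
5. theta = eta = 5, not all different — violated.
6. 14 / 2 = 7, so 2 divides 14 — OK.
7. zeta = 12 is even — OK.
8. theta=5, eps=14, delta=12; 1 of them equals 5 — OK.
9. theta × delta = 5 × 12 = 60 — OK.
10. eps × gamma = 14 × 16 = 224, not 226 — violated.

No — constraints 1, 3, 5, and 10 are not satisfied.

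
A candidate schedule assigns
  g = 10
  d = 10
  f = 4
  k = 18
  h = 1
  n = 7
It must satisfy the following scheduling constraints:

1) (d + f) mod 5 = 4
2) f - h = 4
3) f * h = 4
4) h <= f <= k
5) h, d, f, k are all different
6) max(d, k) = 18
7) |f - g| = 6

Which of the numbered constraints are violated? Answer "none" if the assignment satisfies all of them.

The assignment fails constraint 2.

1) d + f = 14; 14 mod 5 = 4  ✔
2) f - h = 4 - 1 = 3, not 4  ✘
3) f * h = 4 * 1 = 4  ✔
4) values 1 <= 4 <= 18  ✔
5) values 1, 10, 4, 18 are pairwise distinct  ✔
6) max(10, 18) = 18  ✔
7) |4 - 10| = 6  ✔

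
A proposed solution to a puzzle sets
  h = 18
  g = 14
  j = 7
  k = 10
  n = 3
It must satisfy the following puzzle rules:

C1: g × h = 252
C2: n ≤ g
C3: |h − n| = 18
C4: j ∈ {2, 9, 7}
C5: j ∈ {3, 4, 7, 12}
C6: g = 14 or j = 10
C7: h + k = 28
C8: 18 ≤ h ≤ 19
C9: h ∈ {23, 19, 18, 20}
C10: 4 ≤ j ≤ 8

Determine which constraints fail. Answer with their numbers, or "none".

No — constraint 3 is not satisfied.

C1: g × h = 14 × 18 = 252 — holds.
C2: n = 3, g = 14; 3 ≤ 14 — holds.
C3: |18 − 3| = 15, not 18 — fails.
C4: j = 7 is in {2, 9, 7} — holds.
C5: j = 7 is in {3, 4, 7, 12} — holds.
C6: g = 14 = 14 (first disjunct) — holds.
C7: h + k = 18 + 10 = 28 — holds.
C8: h = 18 lies in [18, 19] — holds.
C9: h = 18 is in {23, 19, 18, 20} — holds.
C10: j = 7 lies in [4, 8] — holds.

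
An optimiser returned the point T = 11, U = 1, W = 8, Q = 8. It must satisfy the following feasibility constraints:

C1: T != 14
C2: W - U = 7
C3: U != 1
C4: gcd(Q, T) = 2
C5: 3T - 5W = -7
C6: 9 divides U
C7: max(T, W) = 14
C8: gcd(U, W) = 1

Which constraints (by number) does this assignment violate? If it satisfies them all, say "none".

C1: T = 11, and 11 ≠ 14  holds
C2: W - U = 8 - 1 = 7  holds
C3: U = 1, but 1 is required to differ  fails
C4: gcd(8, 11) = 1, not 2  fails
C5: 3T - 5W = 3(11) - 5(8) = -7  holds
C6: 1 = 9*0 + 1, so 9 does not divide 1  fails
C7: max(11, 8) = 11, not 14  fails
C8: gcd(1, 8) = 1  holds

Constraints 3, 4, 6, and 7 do not hold.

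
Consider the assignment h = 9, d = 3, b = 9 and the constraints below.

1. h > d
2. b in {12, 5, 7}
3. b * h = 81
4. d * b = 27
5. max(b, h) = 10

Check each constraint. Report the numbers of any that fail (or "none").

1. h = 9, d = 3; 9 > 3 — satisfied.
2. b = 9 is not in {12, 5, 7} — violated.
3. b * h = 9 * 9 = 81 — satisfied.
4. d * b = 3 * 9 = 27 — satisfied.
5. max(9, 9) = 9, not 10 — violated.

No — constraints 2 and 5 are not satisfied.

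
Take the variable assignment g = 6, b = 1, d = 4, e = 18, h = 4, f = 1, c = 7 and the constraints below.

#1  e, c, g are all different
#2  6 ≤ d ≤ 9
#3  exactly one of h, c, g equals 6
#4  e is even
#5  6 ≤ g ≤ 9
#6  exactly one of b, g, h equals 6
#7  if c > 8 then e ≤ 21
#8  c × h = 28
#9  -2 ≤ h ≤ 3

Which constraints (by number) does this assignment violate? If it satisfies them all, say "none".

No — constraints 2 and 9 are not satisfied.

#1 values 18, 7, 6 are pairwise distinct  true
#2 d = 4 is outside [6, 9]  false
#3 h=4, c=7, g=6; 1 of them equals 6  true
#4 e = 18 is even  true
#5 g = 6 lies in [6, 9]  true
#6 b=1, g=6, h=4; 1 of them equals 6  true
#7 c = 7, not > 8; antecedent false, conditional vacuously true  true
#8 c × h = 7 × 4 = 28  true
#9 h = 4 is outside [-2, 3]  false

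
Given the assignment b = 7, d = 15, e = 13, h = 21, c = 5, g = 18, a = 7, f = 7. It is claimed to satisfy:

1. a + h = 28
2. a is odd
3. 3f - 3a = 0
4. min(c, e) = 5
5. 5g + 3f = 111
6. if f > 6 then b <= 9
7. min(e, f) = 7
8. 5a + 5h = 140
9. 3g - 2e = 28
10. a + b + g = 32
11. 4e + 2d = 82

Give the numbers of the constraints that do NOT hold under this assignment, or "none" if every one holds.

No violations.

1. a + h = 7 + 21 = 28  ✔
2. a = 7 is odd  ✔
3. 3f - 3a = 3(7) - 3(7) = 0  ✔
4. min(5, 13) = 5  ✔
5. 5g + 3f = 5(18) + 3(7) = 111  ✔
6. f = 7 > 6, so we need b ≤ 9; b = 7 ≤ 9  ✔
7. min(13, 7) = 7  ✔
8. 5a + 5h = 5(7) + 5(21) = 140  ✔
9. 3g - 2e = 3(18) - 2(13) = 28  ✔
10. a + b + g = 7 + 7 + 18 = 32  ✔
11. 4e + 2d = 4(13) + 2(15) = 82  ✔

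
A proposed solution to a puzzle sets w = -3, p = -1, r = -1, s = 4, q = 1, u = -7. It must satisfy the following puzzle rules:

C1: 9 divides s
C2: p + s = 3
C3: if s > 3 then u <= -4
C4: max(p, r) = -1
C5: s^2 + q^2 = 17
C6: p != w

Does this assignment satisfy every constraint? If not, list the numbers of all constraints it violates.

Constraint 1 is violated.

C1: 4 = 9*0 + 4, so 9 does not divide 4 — fails.
C2: p + s = -1 + 4 = 3 — holds.
C3: s = 4 > 3, so we need u ≤ -4; u = -7 ≤ -4 — holds.
C4: max(-1, -1) = -1 — holds.
C5: s^2 + q^2 = 4^2 + 1^2 = 16 + 1 = 17 — holds.
C6: p = -1, w = -3; distinct — holds.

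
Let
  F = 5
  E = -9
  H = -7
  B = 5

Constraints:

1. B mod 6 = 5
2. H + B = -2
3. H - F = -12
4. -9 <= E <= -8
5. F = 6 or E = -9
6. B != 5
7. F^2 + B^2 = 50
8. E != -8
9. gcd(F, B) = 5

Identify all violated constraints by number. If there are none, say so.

The assignment fails constraint 6.

1. 5 mod 6 = 5  yes
2. H + B = -7 + 5 = -2  yes
3. H - F = -7 - 5 = -12  yes
4. E = -9 lies in [-9, -8]  yes
5. F = 5 ≠ 6, but E = -9 = -9 (second disjunct)  yes
6. B = 5, but 5 is required to differ  no
7. F^2 + B^2 = 5^2 + 5^2 = 25 + 25 = 50  yes
8. E = -9, and -9 ≠ -8  yes
9. gcd(5, 5) = 5  yes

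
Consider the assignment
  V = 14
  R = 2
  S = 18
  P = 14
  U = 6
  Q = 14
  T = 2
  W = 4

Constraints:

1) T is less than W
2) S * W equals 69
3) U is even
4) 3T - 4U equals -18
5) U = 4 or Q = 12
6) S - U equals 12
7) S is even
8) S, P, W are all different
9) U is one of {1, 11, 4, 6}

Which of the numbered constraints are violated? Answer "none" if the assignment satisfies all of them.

No — constraints 2, 5 are not satisfied.

1) T = 2, W = 4; 2 < 4  true
2) S * W = 18 * 4 = 72, not 69  false
3) U = 6 is even  true
4) 3T - 4U = 3(2) - 4(6) = -18  true
5) U = 6 ≠ 4 and Q = 14 ≠ 12; both disjuncts false  false
6) S - U = 18 - 6 = 12  true
7) S = 18 is even  true
8) values 18, 14, 4 are pairwise distinct  true
9) U = 6 is in {1, 11, 4, 6}  true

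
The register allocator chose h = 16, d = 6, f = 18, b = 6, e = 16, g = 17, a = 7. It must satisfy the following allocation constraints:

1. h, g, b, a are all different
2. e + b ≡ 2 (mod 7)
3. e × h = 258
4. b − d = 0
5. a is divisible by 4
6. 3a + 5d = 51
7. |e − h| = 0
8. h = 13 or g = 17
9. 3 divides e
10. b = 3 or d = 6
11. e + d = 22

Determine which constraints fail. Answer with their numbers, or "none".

Constraints 2, 3, 5, and 9 are violated.

1. values 16, 17, 6, 7 are pairwise distinct — OK.
2. e + b = 22; 22 mod 7 = 1, not 2 — violated.
3. e × h = 16 × 16 = 256, not 258 — violated.
4. b − d = 6 − 6 = 0 — OK.
5. 7 = 4×1 + 3, so 4 does not divide 7 — violated.
6. 3a + 5d = 3(7) + 5(6) = 51 — OK.
7. |16 − 16| = 0 — OK.
8. h = 16 ≠ 13, but g = 17 = 17 (second disjunct) — OK.
9. 16 = 3×5 + 1, so 3 does not divide 16 — violated.
10. b = 6 ≠ 3, but d = 6 = 6 (second disjunct) — OK.
11. e + d = 16 + 6 = 22 — OK.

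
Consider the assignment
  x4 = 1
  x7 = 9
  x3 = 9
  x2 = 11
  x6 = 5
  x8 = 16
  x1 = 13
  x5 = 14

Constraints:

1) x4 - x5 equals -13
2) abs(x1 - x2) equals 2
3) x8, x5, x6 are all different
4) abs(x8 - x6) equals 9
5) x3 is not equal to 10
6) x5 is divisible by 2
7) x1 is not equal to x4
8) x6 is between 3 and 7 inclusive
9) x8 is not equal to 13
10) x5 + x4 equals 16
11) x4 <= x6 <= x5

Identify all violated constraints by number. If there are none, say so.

Constraints 4 and 10 are violated.

1) x4 - x5 = 1 - 14 = -13 — holds.
2) abs(13 - 11) = 2 — holds.
3) values 16, 14, 5 are pairwise distinct — holds.
4) abs(16 - 5) = 11, not 9 — does not hold.
5) x3 = 9, and 9 ≠ 10 — holds.
6) 14 / 2 = 7, so 2 divides 14 — holds.
7) x1 = 13, x4 = 1; distinct — holds.
8) x6 = 5 lies in [3, 7] — holds.
9) x8 = 16, and 16 ≠ 13 — holds.
10) x5 + x4 = 14 + 1 = 15, not 16 — does not hold.
11) values 1 <= 5 <= 14 — holds.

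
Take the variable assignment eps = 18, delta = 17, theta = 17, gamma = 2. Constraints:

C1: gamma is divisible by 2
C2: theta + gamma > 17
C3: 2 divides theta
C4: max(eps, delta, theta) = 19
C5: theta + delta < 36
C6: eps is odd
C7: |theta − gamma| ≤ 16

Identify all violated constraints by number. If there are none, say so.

C1: 2 / 2 = 1, so 2 divides 2  yes
C2: theta + gamma = 17 + 2 = 19; 19 > 17  yes
C3: 17 = 2×8 + 1, so 2 does not divide 17  no
C4: max(18, 17, 17) = 18, not 19  no
C5: theta + delta = 17 + 17 = 34; 34 < 36  yes
C6: eps = 18 is even  no
C7: |17 − 2| = 15; 15 ≤ 16  yes

Constraints 3, 4, 6 are violated.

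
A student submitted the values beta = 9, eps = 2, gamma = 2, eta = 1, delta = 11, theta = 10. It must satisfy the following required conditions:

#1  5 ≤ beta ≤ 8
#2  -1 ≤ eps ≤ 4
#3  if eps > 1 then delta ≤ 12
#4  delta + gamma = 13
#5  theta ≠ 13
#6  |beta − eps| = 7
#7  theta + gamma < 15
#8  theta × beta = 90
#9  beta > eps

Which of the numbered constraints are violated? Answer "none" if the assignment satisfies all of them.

Constraint 1 is violated.

#1 beta = 9 is outside [5, 8]  fails
#2 eps = 2 lies in [-1, 4]  holds
#3 eps = 2 > 1, so we need delta ≤ 12; delta = 11 ≤ 12  holds
#4 delta + gamma = 11 + 2 = 13  holds
#5 theta = 10, and 10 ≠ 13  holds
#6 |9 − 2| = 7  holds
#7 theta + gamma = 10 + 2 = 12; 12 < 15  holds
#8 theta × beta = 10 × 9 = 90  holds
#9 beta = 9, eps = 2; 9 > 2  holds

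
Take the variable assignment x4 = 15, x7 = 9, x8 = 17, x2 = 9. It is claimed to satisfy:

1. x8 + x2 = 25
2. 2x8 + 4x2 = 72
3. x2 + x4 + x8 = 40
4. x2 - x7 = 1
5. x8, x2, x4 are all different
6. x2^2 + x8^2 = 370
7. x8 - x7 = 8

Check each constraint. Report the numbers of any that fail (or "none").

The assignment fails constraints 1, 2, 3, and 4.

1. x8 + x2 = 17 + 9 = 26, not 25  ✗
2. 2x8 + 4x2 = 2(17) + 4(9) = 70, not 72  ✗
3. x2 + x4 + x8 = 9 + 15 + 17 = 41, not 40  ✗
4. x2 - x7 = 9 - 9 = 0, not 1  ✗
5. values 17, 9, 15 are pairwise distinct  ✓
6. x2^2 + x8^2 = 9^2 + 17^2 = 81 + 289 = 370  ✓
7. x8 - x7 = 17 - 9 = 8  ✓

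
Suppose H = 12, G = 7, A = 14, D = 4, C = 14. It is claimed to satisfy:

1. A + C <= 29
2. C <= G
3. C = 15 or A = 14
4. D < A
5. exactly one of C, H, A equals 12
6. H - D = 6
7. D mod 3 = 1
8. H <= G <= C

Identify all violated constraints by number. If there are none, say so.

1. A + C = 14 + 14 = 28; 28 ≤ 29  holds
2. C = 14, G = 7; 14 > 7 (want ≤)  fails
3. C = 14 ≠ 15, but A = 14 = 14 (second disjunct)  holds
4. D = 4, A = 14; 4 < 14  holds
5. C=14, H=12, A=14; 1 of them equals 12  holds
6. H - D = 12 - 4 = 8, not 6  fails
7. 4 mod 3 = 1  holds
8. values 12, 7, 14; H = 12 is not <= G = 7  fails

The assignment fails constraints 2, 6, and 8.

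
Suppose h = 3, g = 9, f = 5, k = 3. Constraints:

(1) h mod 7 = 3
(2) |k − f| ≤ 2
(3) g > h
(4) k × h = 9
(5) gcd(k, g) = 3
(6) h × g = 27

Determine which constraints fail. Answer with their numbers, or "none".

(1) 3 mod 7 = 3 — holds.
(2) |3 − 5| = 2; 2 ≤ 2 — holds.
(3) g = 9, h = 3; 9 > 3 — holds.
(4) k × h = 3 × 3 = 9 — holds.
(5) gcd(3, 9) = 3 — holds.
(6) h × g = 3 × 9 = 27 — holds.

The assignment satisfies every constraint.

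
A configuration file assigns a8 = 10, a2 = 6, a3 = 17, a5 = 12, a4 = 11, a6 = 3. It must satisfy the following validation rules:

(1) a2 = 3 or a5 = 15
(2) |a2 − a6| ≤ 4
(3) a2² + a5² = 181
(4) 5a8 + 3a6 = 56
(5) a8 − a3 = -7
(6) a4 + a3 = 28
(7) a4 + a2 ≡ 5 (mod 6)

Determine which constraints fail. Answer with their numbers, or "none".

Constraints 1, 3, 4 are violated.

(1) a2 = 6 ≠ 3 and a5 = 12 ≠ 15; both disjuncts false — violated.
(2) |6 − 3| = 3; 3 ≤ 4 — OK.
(3) a2² + a5² = 6² + 12² = 36 + 144 = 180, not 181 — violated.
(4) 5a8 + 3a6 = 5(10) + 3(3) = 59, not 56 — violated.
(5) a8 − a3 = 10 − 17 = -7 — OK.
(6) a4 + a3 = 11 + 17 = 28 — OK.
(7) a4 + a2 = 17; 17 mod 6 = 5 — OK.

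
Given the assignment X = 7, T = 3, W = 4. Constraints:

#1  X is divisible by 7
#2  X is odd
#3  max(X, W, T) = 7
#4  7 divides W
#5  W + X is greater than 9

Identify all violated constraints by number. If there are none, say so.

#1 7 / 7 = 1, so 7 divides 7  yes
#2 X = 7 is odd  yes
#3 max(7, 4, 3) = 7  yes
#4 4 = 7*0 + 4, so 7 does not divide 4  no
#5 W + X = 4 + 7 = 11; 11 > 9  yes

Violated: 4.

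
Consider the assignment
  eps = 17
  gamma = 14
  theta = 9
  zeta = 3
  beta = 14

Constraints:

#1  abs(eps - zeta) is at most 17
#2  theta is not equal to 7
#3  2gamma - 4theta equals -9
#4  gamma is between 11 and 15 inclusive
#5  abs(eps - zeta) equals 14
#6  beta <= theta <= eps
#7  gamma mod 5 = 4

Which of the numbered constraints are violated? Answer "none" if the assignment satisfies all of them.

#1 abs(17 - 3) = 14; 14 ≤ 17  true
#2 theta = 9, and 9 ≠ 7  true
#3 2gamma - 4theta = 2(14) - 4(9) = -8, not -9  false
#4 gamma = 14 lies in [11, 15]  true
#5 abs(17 - 3) = 14  true
#6 values 14, 9, 17; beta = 14 is not <= theta = 9  false
#7 14 mod 5 = 4  true

Constraints 3, 6 do not hold.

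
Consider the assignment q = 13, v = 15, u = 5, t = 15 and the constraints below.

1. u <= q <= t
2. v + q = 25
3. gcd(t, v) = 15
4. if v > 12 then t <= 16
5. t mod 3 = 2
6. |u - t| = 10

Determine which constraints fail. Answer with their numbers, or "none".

Constraints 2 and 5 are violated.

1. values 5 <= 13 <= 15  yes
2. v + q = 15 + 13 = 28, not 25  no
3. gcd(15, 15) = 15  yes
4. v = 15 > 12, so we need t ≤ 16; t = 15 ≤ 16  yes
5. 15 mod 3 = 0, not 2  no
6. |5 - 15| = 10  yes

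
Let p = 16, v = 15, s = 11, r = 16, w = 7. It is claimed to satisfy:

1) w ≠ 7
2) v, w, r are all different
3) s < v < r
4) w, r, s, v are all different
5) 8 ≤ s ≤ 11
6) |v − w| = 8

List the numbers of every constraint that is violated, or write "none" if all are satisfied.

1) w = 7, but 7 is required to differ  FAIL
2) values 15, 7, 16 are pairwise distinct  OK
3) values 11 < 15 < 16  OK
4) values 7, 16, 11, 15 are pairwise distinct  OK
5) s = 11 lies in [8, 11]  OK
6) |15 − 7| = 8  OK

Constraint 1 is violated.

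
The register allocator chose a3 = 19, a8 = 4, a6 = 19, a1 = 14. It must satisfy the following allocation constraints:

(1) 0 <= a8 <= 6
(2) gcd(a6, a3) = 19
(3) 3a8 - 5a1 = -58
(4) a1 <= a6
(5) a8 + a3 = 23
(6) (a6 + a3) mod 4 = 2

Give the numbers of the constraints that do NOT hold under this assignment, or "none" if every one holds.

Yes — all constraints hold.

(1) a8 = 4 lies in [0, 6] — holds.
(2) gcd(19, 19) = 19 — holds.
(3) 3a8 - 5a1 = 3(4) - 5(14) = -58 — holds.
(4) a1 = 14, a6 = 19; 14 ≤ 19 — holds.
(5) a8 + a3 = 4 + 19 = 23 — holds.
(6) a6 + a3 = 38; 38 mod 4 = 2 — holds.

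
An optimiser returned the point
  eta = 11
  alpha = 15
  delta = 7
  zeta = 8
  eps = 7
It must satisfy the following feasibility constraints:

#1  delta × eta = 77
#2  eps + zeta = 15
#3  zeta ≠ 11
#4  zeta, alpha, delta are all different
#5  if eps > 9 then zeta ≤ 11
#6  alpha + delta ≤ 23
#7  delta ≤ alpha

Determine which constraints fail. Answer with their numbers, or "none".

#1 delta × eta = 7 × 11 = 77  ✓
#2 eps + zeta = 7 + 8 = 15  ✓
#3 zeta = 8, and 8 ≠ 11  ✓
#4 values 8, 15, 7 are pairwise distinct  ✓
#5 eps = 7, not > 9; antecedent false, conditional vacuously true  ✓
#6 alpha + delta = 15 + 7 = 22; 22 ≤ 23  ✓
#7 delta = 7, alpha = 15; 7 ≤ 15  ✓

None — every constraint holds.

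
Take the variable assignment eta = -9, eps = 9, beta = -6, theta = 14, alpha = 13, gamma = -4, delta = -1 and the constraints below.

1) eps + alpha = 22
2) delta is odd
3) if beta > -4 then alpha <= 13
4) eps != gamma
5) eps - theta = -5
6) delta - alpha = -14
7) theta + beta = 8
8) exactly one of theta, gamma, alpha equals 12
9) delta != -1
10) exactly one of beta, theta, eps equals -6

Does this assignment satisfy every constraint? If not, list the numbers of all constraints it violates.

The assignment fails constraints 8 and 9.

1) eps + alpha = 9 + 13 = 22 — satisfied.
2) delta = -1 is odd — satisfied.
3) beta = -6, not > -4; antecedent false, conditional vacuously true — satisfied.
4) eps = 9, gamma = -4; distinct — satisfied.
5) eps - theta = 9 - 14 = -5 — satisfied.
6) delta - alpha = -1 - 13 = -14 — satisfied.
7) theta + beta = 14 + (-6) = 8 — satisfied.
8) theta=14, gamma=-4, alpha=13; 0 of them equal 12, not exactly one — violated.
9) delta = -1, but -1 is required to differ — violated.
10) beta=-6, theta=14, eps=9; 1 of them equals -6 — satisfied.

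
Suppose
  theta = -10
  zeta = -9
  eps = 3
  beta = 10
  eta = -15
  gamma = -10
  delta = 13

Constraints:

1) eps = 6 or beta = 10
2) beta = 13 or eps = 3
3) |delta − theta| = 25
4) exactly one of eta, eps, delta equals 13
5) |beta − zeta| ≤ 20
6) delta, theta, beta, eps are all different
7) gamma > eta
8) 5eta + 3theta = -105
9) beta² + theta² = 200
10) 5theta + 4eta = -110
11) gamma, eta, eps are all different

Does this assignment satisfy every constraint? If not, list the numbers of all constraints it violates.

Constraint 3 does not hold.

1) eps = 3 ≠ 6, but beta = 10 = 10 (second disjunct)  true
2) beta = 10 ≠ 13, but eps = 3 = 3 (second disjunct)  true
3) |13 − (-10)| = 23, not 25  false
4) eta=-15, eps=3, delta=13; 1 of them equals 13  true
5) |10 − (-9)| = 19; 19 ≤ 20  true
6) values 13, -10, 10, 3 are pairwise distinct  true
7) gamma = -10, eta = -15; -10 > -15  true
8) 5eta + 3theta = 5(-15) + 3(-10) = -105  true
9) beta² + theta² = 10² + (-10)² = 100 + 100 = 200  true
10) 5theta + 4eta = 5(-10) + 4(-15) = -110  true
11) values -10, -15, 3 are pairwise distinct  true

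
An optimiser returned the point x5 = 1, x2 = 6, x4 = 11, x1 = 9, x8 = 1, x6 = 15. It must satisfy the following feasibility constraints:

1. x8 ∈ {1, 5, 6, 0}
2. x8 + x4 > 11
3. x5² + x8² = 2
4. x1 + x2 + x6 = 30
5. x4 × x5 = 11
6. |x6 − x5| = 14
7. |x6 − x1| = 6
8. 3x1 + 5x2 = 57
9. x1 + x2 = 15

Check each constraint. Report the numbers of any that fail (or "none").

No violations.

1. x8 = 1 is in {1, 5, 6, 0}  OK
2. x8 + x4 = 1 + 11 = 12; 12 > 11  OK
3. x5² + x8² = 1² + 1² = 1 + 1 = 2  OK
4. x1 + x2 + x6 = 9 + 6 + 15 = 30  OK
5. x4 × x5 = 11 × 1 = 11  OK
6. |15 − 1| = 14  OK
7. |15 − 9| = 6  OK
8. 3x1 + 5x2 = 3(9) + 5(6) = 57  OK
9. x1 + x2 = 9 + 6 = 15  OK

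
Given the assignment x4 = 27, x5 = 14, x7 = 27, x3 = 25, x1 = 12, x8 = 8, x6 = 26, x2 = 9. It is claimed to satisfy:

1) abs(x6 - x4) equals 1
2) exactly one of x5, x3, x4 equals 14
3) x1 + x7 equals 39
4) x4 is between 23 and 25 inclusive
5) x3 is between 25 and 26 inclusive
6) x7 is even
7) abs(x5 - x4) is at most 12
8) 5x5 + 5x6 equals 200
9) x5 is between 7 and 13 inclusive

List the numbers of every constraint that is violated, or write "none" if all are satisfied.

No — constraints 4, 6, 7, and 9 are not satisfied.

1) abs(26 - 27) = 1  ✔
2) x5=14, x3=25, x4=27; 1 of them equals 14  ✔
3) x1 + x7 = 12 + 27 = 39  ✔
4) x4 = 27 is outside [23, 25]  ✘
5) x3 = 25 lies in [25, 26]  ✔
6) x7 = 27 is odd  ✘
7) abs(14 - 27) = 13; 13 > 12, exceeds bound 12  ✘
8) 5x5 + 5x6 = 5(14) + 5(26) = 200  ✔
9) x5 = 14 is outside [7, 13]  ✘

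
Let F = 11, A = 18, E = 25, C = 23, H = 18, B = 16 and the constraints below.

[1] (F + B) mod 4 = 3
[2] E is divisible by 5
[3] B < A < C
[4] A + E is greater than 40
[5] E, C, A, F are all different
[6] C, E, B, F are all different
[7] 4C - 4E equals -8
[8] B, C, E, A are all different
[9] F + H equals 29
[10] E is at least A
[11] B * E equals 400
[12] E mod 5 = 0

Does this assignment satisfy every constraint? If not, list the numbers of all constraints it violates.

None — every constraint holds.

[1] F + B = 27; 27 mod 4 = 3 — satisfied.
[2] 25 / 5 = 5, so 5 divides 25 — satisfied.
[3] values 16 < 18 < 23 — satisfied.
[4] A + E = 18 + 25 = 43; 43 > 40 — satisfied.
[5] values 25, 23, 18, 11 are pairwise distinct — satisfied.
[6] values 23, 25, 16, 11 are pairwise distinct — satisfied.
[7] 4C - 4E = 4(23) - 4(25) = -8 — satisfied.
[8] values 16, 23, 25, 18 are pairwise distinct — satisfied.
[9] F + H = 11 + 18 = 29 — satisfied.
[10] E = 25, A = 18; 25 ≥ 18 — satisfied.
[11] B * E = 16 * 25 = 400 — satisfied.
[12] 25 mod 5 = 0 — satisfied.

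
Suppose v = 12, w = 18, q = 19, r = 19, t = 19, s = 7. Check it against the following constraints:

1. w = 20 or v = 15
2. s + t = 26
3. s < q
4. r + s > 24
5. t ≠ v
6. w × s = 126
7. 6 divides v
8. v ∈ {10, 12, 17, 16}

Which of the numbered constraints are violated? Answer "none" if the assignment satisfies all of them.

1. w = 18 ≠ 20 and v = 12 ≠ 15; both disjuncts false  FAIL
2. s + t = 7 + 19 = 26  OK
3. s = 7, q = 19; 7 < 19  OK
4. r + s = 19 + 7 = 26; 26 > 24  OK
5. t = 19, v = 12; distinct  OK
6. w × s = 18 × 7 = 126  OK
7. 12 / 6 = 2, so 6 divides 12  OK
8. v = 12 is in {10, 12, 17, 16}  OK

Violated: 1.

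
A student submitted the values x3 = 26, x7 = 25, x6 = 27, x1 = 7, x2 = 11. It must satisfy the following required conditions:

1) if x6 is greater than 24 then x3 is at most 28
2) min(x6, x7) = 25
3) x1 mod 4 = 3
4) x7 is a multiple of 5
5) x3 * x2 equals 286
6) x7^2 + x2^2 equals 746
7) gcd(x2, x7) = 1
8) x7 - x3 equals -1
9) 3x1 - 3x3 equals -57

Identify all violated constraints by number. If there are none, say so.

1) x6 = 27 > 24, so we need x3 ≤ 28; x3 = 26 ≤ 28 — holds.
2) min(27, 25) = 25 — holds.
3) 7 mod 4 = 3 — holds.
4) 25 / 5 = 5, so 5 divides 25 — holds.
5) x3 * x2 = 26 * 11 = 286 — holds.
6) x7^2 + x2^2 = 25^2 + 11^2 = 625 + 121 = 746 — holds.
7) gcd(11, 25) = 1 — holds.
8) x7 - x3 = 25 - 26 = -1 — holds.
9) 3x1 - 3x3 = 3(7) - 3(26) = -57 — holds.

The assignment satisfies every constraint.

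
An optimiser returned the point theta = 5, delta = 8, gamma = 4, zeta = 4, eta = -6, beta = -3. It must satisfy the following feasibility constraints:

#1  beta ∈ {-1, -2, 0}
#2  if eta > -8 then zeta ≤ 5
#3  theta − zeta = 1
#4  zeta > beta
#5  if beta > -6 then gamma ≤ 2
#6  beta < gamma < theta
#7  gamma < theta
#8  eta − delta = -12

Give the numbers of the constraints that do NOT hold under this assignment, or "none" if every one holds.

#1 beta = -3 is not in {-1, -2, 0} — violated.
#2 eta = -6 > -8, so we need zeta ≤ 5; zeta = 4 ≤ 5 — OK.
#3 theta − zeta = 5 − 4 = 1 — OK.
#4 zeta = 4, beta = -3; 4 > -3 — OK.
#5 beta = -3 > -6, so we need gamma ≤ 2; but gamma = 4 > 2 — violated.
#6 values -3 < 4 < 5 — OK.
#7 gamma = 4, theta = 5; 4 < 5 — OK.
#8 eta − delta = -6 − 8 = -14, not -12 — violated.

Constraints 1, 5, 8 do not hold.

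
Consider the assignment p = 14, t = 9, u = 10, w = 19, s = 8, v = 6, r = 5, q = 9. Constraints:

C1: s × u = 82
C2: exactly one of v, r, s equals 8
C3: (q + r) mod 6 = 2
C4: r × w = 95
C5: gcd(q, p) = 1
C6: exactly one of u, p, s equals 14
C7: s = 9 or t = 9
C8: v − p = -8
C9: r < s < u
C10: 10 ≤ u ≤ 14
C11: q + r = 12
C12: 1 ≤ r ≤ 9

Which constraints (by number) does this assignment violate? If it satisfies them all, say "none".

C1: s × u = 8 × 10 = 80, not 82 — violated.
C2: v=6, r=5, s=8; 1 of them equals 8 — satisfied.
C3: q + r = 14; 14 mod 6 = 2 — satisfied.
C4: r × w = 5 × 19 = 95 — satisfied.
C5: gcd(9, 14) = 1 — satisfied.
C6: u=10, p=14, s=8; 1 of them equals 14 — satisfied.
C7: s = 8 ≠ 9, but t = 9 = 9 (second disjunct) — satisfied.
C8: v − p = 6 − 14 = -8 — satisfied.
C9: values 5 < 8 < 10 — satisfied.
C10: u = 10 lies in [10, 14] — satisfied.
C11: q + r = 9 + 5 = 14, not 12 — violated.
C12: r = 5 lies in [1, 9] — satisfied.

Constraints 1 and 11 are violated.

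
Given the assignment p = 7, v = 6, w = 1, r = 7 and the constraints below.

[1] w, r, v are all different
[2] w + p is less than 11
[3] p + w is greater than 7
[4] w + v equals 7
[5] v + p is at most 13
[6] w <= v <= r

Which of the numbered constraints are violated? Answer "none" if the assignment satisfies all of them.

[1] values 1, 7, 6 are pairwise distinct — OK.
[2] w + p = 1 + 7 = 8; 8 < 11 — OK.
[3] p + w = 7 + 1 = 8; 8 > 7 — OK.
[4] w + v = 1 + 6 = 7 — OK.
[5] v + p = 6 + 7 = 13; 13 ≤ 13 — OK.
[6] values 1 <= 6 <= 7 — OK.

No violations.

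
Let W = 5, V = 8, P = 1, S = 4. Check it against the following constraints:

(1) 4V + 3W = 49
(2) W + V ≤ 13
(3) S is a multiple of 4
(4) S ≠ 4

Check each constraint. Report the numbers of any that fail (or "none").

Constraints 1 and 4 are violated.

(1) 4V + 3W = 4(8) + 3(5) = 47, not 49 — violated.
(2) W + V = 5 + 8 = 13; 13 ≤ 13 — OK.
(3) 4 / 4 = 1, so 4 divides 4 — OK.
(4) S = 4, but 4 is required to differ — violated.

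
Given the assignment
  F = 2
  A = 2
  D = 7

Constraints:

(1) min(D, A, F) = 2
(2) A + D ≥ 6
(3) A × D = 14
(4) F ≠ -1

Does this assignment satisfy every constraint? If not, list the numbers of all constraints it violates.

The assignment satisfies every constraint.

(1) min(7, 2, 2) = 2 — satisfied.
(2) A + D = 2 + 7 = 9; 9 ≥ 6 — satisfied.
(3) A × D = 2 × 7 = 14 — satisfied.
(4) F = 2, and 2 ≠ -1 — satisfied.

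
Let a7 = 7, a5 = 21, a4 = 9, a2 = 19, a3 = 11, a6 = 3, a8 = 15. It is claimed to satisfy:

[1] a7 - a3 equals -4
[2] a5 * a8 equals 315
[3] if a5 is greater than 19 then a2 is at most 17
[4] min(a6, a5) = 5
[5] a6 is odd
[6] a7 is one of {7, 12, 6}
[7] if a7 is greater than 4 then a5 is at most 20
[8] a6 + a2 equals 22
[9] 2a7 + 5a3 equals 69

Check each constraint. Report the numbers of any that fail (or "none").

Constraints 3, 4, 7 are violated.

[1] a7 - a3 = 7 - 11 = -4  true
[2] a5 * a8 = 21 * 15 = 315  true
[3] a5 = 21 > 19, so we need a2 ≤ 17; but a2 = 19 > 17  false
[4] min(3, 21) = 3, not 5  false
[5] a6 = 3 is odd  true
[6] a7 = 7 is in {7, 12, 6}  true
[7] a7 = 7 > 4, so we need a5 ≤ 20; but a5 = 21 > 20  false
[8] a6 + a2 = 3 + 19 = 22  true
[9] 2a7 + 5a3 = 2(7) + 5(11) = 69  true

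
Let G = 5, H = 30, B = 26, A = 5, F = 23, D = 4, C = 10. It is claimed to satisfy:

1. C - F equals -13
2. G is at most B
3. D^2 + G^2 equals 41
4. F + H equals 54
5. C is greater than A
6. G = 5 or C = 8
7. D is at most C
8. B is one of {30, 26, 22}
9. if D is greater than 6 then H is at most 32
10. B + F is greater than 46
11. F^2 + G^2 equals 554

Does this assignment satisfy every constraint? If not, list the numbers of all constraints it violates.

1. C - F = 10 - 23 = -13 — holds.
2. G = 5, B = 26; 5 ≤ 26 — holds.
3. D^2 + G^2 = 4^2 + 5^2 = 16 + 25 = 41 — holds.
4. F + H = 23 + 30 = 53, not 54 — does not hold.
5. C = 10, A = 5; 10 > 5 — holds.
6. G = 5 = 5 (first disjunct) — holds.
7. D = 4, C = 10; 4 ≤ 10 — holds.
8. B = 26 is in {30, 26, 22} — holds.
9. D = 4, not > 6; antecedent false, conditional vacuously true — holds.
10. B + F = 26 + 23 = 49; 49 > 46 — holds.
11. F^2 + G^2 = 23^2 + 5^2 = 529 + 25 = 554 — holds.

Constraint 4 does not hold.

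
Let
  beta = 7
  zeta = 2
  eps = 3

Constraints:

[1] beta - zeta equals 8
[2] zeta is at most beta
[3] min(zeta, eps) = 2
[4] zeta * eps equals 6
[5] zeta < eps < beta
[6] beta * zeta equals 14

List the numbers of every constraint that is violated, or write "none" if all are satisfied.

Violated: 1.

[1] beta - zeta = 7 - 2 = 5, not 8  ✘
[2] zeta = 2, beta = 7; 2 ≤ 7  ✔
[3] min(2, 3) = 2  ✔
[4] zeta * eps = 2 * 3 = 6  ✔
[5] values 2 < 3 < 7  ✔
[6] beta * zeta = 7 * 2 = 14  ✔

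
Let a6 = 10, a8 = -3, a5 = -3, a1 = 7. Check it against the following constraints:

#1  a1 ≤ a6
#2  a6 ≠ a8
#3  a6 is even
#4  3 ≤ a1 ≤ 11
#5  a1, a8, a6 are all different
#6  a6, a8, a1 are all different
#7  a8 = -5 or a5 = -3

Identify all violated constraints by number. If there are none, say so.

None — every constraint holds.

#1 a1 = 7, a6 = 10; 7 ≤ 10 — holds.
#2 a6 = 10, a8 = -3; distinct — holds.
#3 a6 = 10 is even — holds.
#4 a1 = 7 lies in [3, 11] — holds.
#5 values 7, -3, 10 are pairwise distinct — holds.
#6 values 10, -3, 7 are pairwise distinct — holds.
#7 a8 = -3 ≠ -5, but a5 = -3 = -3 (second disjunct) — holds.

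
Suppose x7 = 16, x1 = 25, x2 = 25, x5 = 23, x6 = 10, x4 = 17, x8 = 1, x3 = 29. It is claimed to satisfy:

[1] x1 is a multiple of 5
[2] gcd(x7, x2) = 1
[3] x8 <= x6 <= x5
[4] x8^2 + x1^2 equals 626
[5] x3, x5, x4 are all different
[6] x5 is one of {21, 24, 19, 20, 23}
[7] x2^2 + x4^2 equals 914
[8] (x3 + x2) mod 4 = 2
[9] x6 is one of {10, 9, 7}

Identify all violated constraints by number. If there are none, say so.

[1] 25 / 5 = 5, so 5 divides 25 — holds.
[2] gcd(16, 25) = 1 — holds.
[3] values 1 <= 10 <= 23 — holds.
[4] x8^2 + x1^2 = 1^2 + 25^2 = 1 + 625 = 626 — holds.
[5] values 29, 23, 17 are pairwise distinct — holds.
[6] x5 = 23 is in {21, 24, 19, 20, 23} — holds.
[7] x2^2 + x4^2 = 25^2 + 17^2 = 625 + 289 = 914 — holds.
[8] x3 + x2 = 54; 54 mod 4 = 2 — holds.
[9] x6 = 10 is in {10, 9, 7} — holds.

Yes — all constraints hold.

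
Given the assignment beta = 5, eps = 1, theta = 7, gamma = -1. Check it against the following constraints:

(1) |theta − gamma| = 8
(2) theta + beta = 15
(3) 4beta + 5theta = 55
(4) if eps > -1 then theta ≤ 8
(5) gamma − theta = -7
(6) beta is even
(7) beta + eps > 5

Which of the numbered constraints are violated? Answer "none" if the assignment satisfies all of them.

(1) |7 − (-1)| = 8 — holds.
(2) theta + beta = 7 + 5 = 12, not 15 — does not hold.
(3) 4beta + 5theta = 4(5) + 5(7) = 55 — holds.
(4) eps = 1 > -1, so we need theta ≤ 8; theta = 7 ≤ 8 — holds.
(5) gamma − theta = -1 − 7 = -8, not -7 — does not hold.
(6) beta = 5 is odd — does not hold.
(7) beta + eps = 5 + 1 = 6; 6 > 5 — holds.

No — constraints 2, 5, and 6 are not satisfied.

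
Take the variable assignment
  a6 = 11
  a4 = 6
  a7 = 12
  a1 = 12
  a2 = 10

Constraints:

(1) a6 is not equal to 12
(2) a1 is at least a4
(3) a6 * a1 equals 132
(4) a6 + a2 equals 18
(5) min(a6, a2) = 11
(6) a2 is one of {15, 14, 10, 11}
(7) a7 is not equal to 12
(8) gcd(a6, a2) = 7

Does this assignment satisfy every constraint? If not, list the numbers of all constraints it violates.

(1) a6 = 11, and 11 ≠ 12  yes
(2) a1 = 12, a4 = 6; 12 ≥ 6  yes
(3) a6 * a1 = 11 * 12 = 132  yes
(4) a6 + a2 = 11 + 10 = 21, not 18  no
(5) min(11, 10) = 10, not 11  no
(6) a2 = 10 is in {15, 14, 10, 11}  yes
(7) a7 = 12, but 12 is required to differ  no
(8) gcd(11, 10) = 1, not 7  no

No — constraints 4, 5, 7, 8 are not satisfied.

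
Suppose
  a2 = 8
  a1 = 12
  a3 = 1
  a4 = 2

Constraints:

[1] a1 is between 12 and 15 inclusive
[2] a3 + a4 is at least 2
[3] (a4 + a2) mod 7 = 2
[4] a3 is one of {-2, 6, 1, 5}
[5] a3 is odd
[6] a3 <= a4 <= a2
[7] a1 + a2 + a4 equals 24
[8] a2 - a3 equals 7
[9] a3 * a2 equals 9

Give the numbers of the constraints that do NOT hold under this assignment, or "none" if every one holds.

[1] a1 = 12 lies in [12, 15]  OK
[2] a3 + a4 = 1 + 2 = 3; 3 ≥ 2  OK
[3] a4 + a2 = 10; 10 mod 7 = 3, not 2  FAIL
[4] a3 = 1 is in {-2, 6, 1, 5}  OK
[5] a3 = 1 is odd  OK
[6] values 1 <= 2 <= 8  OK
[7] a1 + a2 + a4 = 12 + 8 + 2 = 22, not 24  FAIL
[8] a2 - a3 = 8 - 1 = 7  OK
[9] a3 * a2 = 1 * 8 = 8, not 9  FAIL

The assignment fails constraints 3, 7, 9.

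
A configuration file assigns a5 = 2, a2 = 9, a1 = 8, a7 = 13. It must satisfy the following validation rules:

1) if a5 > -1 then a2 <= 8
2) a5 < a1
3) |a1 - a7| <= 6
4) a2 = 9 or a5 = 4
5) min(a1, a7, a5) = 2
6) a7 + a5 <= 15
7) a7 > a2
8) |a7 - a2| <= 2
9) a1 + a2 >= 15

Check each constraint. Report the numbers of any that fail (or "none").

The assignment fails constraints 1, 8.

1) a5 = 2 > -1, so we need a2 ≤ 8; but a2 = 9 > 8 — does not hold.
2) a5 = 2, a1 = 8; 2 < 8 — holds.
3) |8 - 13| = 5; 5 ≤ 6 — holds.
4) a2 = 9 = 9 (first disjunct) — holds.
5) min(8, 13, 2) = 2 — holds.
6) a7 + a5 = 13 + 2 = 15; 15 ≤ 15 — holds.
7) a7 = 13, a2 = 9; 13 > 9 — holds.
8) |13 - 9| = 4; 4 > 2, exceeds bound 2 — does not hold.
9) a1 + a2 = 8 + 9 = 17; 17 ≥ 15 — holds.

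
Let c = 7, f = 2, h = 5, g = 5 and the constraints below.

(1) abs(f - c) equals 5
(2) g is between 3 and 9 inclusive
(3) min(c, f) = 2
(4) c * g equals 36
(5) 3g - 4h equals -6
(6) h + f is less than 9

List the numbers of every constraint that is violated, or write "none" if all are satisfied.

(1) abs(2 - 7) = 5 — OK.
(2) g = 5 lies in [3, 9] — OK.
(3) min(7, 2) = 2 — OK.
(4) c * g = 7 * 5 = 35, not 36 — violated.
(5) 3g - 4h = 3(5) - 4(5) = -5, not -6 — violated.
(6) h + f = 5 + 2 = 7; 7 < 9 — OK.

Constraints 4 and 5 do not hold.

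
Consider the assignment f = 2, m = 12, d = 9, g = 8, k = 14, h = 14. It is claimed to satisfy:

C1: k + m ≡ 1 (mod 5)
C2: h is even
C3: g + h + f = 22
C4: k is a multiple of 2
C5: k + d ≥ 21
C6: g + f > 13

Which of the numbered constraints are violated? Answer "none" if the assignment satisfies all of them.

Constraints 3, 6 are violated.

C1: k + m = 26; 26 mod 5 = 1 — OK.
C2: h = 14 is even — OK.
C3: g + h + f = 8 + 14 + 2 = 24, not 22 — violated.
C4: 14 / 2 = 7, so 2 divides 14 — OK.
C5: k + d = 14 + 9 = 23; 23 ≥ 21 — OK.
C6: g + f = 8 + 2 = 10; 10 ≤ 13, bound 13 not met — violated.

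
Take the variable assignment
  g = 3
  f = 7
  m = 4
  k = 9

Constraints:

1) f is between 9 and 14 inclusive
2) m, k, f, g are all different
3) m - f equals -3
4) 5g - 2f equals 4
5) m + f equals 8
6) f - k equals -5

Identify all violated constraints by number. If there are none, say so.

Constraints 1, 4, 5, and 6 are violated.

1) f = 7 is outside [9, 14] — fails.
2) values 4, 9, 7, 3 are pairwise distinct — holds.
3) m - f = 4 - 7 = -3 — holds.
4) 5g - 2f = 5(3) - 2(7) = 1, not 4 — fails.
5) m + f = 4 + 7 = 11, not 8 — fails.
6) f - k = 7 - 9 = -2, not -5 — fails.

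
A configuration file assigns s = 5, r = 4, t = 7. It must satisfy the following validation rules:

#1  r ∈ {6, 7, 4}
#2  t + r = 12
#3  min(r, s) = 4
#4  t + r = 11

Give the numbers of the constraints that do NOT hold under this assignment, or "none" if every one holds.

#1 r = 4 is in {6, 7, 4}  ✔
#2 t + r = 7 + 4 = 11, not 12  ✘
#3 min(4, 5) = 4  ✔
#4 t + r = 7 + 4 = 11  ✔

The assignment fails constraint 2.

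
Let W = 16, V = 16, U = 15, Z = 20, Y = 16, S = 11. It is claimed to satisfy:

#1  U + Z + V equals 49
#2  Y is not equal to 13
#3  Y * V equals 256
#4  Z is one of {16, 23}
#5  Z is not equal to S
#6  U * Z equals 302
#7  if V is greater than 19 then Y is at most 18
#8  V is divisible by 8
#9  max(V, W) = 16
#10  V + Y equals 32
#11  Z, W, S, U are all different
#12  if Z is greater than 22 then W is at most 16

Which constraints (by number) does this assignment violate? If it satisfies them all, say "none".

Constraints 1, 4, and 6 do not hold.

#1 U + Z + V = 15 + 20 + 16 = 51, not 49  FAIL
#2 Y = 16, and 16 ≠ 13  OK
#3 Y * V = 16 * 16 = 256  OK
#4 Z = 20 is not in {16, 23}  FAIL
#5 Z = 20, S = 11; distinct  OK
#6 U * Z = 15 * 20 = 300, not 302  FAIL
#7 V = 16, not > 19; antecedent false, conditional vacuously true  OK
#8 16 / 8 = 2, so 8 divides 16  OK
#9 max(16, 16) = 16  OK
#10 V + Y = 16 + 16 = 32  OK
#11 values 20, 16, 11, 15 are pairwise distinct  OK
#12 Z = 20, not > 22; antecedent false, conditional vacuously true  OK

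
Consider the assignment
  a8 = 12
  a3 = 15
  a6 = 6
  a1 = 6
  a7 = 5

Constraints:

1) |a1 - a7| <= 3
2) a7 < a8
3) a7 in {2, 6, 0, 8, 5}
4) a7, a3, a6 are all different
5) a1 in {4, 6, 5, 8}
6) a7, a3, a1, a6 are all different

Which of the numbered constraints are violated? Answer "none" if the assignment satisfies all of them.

1) |6 - 5| = 1; 1 ≤ 3  yes
2) a7 = 5, a8 = 12; 5 < 12  yes
3) a7 = 5 is in {2, 6, 0, 8, 5}  yes
4) values 5, 15, 6 are pairwise distinct  yes
5) a1 = 6 is in {4, 6, 5, 8}  yes
6) a1 = a6 = 6, not all different  no

No — constraint 6 is not satisfied.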